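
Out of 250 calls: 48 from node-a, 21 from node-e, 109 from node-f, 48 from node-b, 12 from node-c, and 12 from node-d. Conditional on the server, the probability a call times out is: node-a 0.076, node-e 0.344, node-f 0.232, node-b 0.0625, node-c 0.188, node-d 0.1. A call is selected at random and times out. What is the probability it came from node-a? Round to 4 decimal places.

Compute prior × likelihood for every hypothesis:
  node-a: 0.192 × 0.076 = 0.014592
  node-e: 0.084 × 0.344 = 0.028896
  node-f: 0.436 × 0.232 = 0.101152
  node-b: 0.192 × 0.0625 = 0.012
  node-c: 0.048 × 0.188 = 0.009024
  node-d: 0.048 × 0.1 = 0.0048
Total = 0.170464.
P(node-a | evidence) = 0.014592 / 0.170464 ≈ 0.0856.

0.0856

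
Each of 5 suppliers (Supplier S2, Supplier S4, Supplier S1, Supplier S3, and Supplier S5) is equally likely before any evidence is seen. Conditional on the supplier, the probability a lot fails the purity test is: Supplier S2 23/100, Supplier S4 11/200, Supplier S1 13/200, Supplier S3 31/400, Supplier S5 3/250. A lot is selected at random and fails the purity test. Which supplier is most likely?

Supplier S2

With a uniform prior (1/5 each), posterior ∝ likelihood:
  Supplier S2: 0.23
  Supplier S4: 0.055
  Supplier S1: 0.065
  Supplier S3: 0.0775
  Supplier S5: 0.012
Total = 0.4395.
Largest term belongs to Supplier S2, so Supplier S2 is most probable.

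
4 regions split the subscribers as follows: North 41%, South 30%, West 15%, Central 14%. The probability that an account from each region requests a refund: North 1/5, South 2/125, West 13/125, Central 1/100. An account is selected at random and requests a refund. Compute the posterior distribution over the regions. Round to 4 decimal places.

North 0.7900, South 0.0462, West 0.1503, Central 0.0135

Unnormalized posteriors (prior × likelihood):
  North: 0.41 × 0.2 = 0.082
  South: 0.3 × 0.016 = 0.0048
  West: 0.15 × 0.104 = 0.0156
  Central: 0.14 × 0.01 = 0.0014
Normalizing constant = 0.1038.
P(North | refund) = 0.082/0.1038 ≈ 0.7900
P(South | refund) = 0.0048/0.1038 ≈ 0.0462
P(West | refund) = 0.0156/0.1038 ≈ 0.1503
P(Central | refund) = 0.0014/0.1038 ≈ 0.0135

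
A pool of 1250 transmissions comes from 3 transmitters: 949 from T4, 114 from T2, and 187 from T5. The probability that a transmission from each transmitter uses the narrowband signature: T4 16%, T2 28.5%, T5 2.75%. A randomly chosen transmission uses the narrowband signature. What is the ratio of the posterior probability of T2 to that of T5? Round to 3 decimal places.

6.318

Unnormalized posteriors (prior × likelihood):
  T4: 0.7592 × 0.16 = 0.121472
  T2: 0.0912 × 0.285 = 0.025992
  T5: 0.1496 × 0.0275 = 0.004114
Total = 0.151578.
The ratio is 0.025992 / 0.004114 (the normalizer cancels) = 6.318.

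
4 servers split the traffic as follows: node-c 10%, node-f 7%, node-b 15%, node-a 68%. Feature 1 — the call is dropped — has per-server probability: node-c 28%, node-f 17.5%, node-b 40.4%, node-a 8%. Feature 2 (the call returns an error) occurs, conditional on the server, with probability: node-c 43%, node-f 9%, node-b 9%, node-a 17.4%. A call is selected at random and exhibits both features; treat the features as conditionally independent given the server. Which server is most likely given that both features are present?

By Bayes' rule, posterior ∝ prior × likelihood:
  node-c: 0.1 × 0.28 × 0.43 = 0.01204
  node-f: 0.07 × 0.175 × 0.09 = 0.0011025
  node-b: 0.15 × 0.404 × 0.09 = 0.005454
  node-a: 0.68 × 0.08 × 0.174 = 0.0094656
Normalizing constant = 0.0280621.
Largest term belongs to node-c, so node-c is most probable.

node-c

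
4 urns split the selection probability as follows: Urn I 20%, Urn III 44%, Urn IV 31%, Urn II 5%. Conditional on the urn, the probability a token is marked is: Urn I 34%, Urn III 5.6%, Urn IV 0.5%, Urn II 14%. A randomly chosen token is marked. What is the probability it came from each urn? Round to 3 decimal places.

Urn I 0.672, Urn III 0.244, Urn IV 0.015, Urn II 0.069

Unnormalized posteriors (prior × likelihood):
  Urn I: 0.2 × 0.34 = 0.068
  Urn III: 0.44 × 0.056 = 0.02464
  Urn IV: 0.31 × 0.005 = 0.00155
  Urn II: 0.05 × 0.14 = 0.007
Total = 0.10119.
P(Urn I | marked) = 0.068/0.10119 ≈ 0.672
P(Urn III | marked) = 0.02464/0.10119 ≈ 0.244
P(Urn IV | marked) = 0.00155/0.10119 ≈ 0.015
P(Urn II | marked) = 0.007/0.10119 ≈ 0.069
(Check: 0.672+0.244+0.015+0.069 = 1.000.)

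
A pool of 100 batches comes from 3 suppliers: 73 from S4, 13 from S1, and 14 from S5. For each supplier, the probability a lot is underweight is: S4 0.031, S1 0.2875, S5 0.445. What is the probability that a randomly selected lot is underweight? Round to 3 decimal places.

By Bayes' rule, posterior ∝ prior × likelihood:
  S4: 0.73 × 0.031 = 0.02263
  S1: 0.13 × 0.2875 = 0.037375
  S5: 0.14 × 0.445 = 0.0623
P(underweight) = 0.02263 + 0.037375 + 0.0623 = 0.122305 → 0.122.

0.122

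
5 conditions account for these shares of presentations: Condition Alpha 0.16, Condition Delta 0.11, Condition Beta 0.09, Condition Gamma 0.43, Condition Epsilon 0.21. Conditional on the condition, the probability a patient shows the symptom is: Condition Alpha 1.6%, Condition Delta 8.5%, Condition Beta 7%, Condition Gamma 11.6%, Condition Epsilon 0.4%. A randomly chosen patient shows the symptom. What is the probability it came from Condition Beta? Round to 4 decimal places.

0.0914

By Bayes' rule, posterior ∝ prior × likelihood:
  Condition Alpha: 0.16 × 0.016 = 0.00256
  Condition Delta: 0.11 × 0.085 = 0.00935
  Condition Beta: 0.09 × 0.07 = 0.0063
  Condition Gamma: 0.43 × 0.116 = 0.04988
  Condition Epsilon: 0.21 × 0.004 = 0.00084
Normalizing constant = 0.06893.
P(Condition Beta | evidence) = 0.0063 / 0.06893 ≈ 0.0914.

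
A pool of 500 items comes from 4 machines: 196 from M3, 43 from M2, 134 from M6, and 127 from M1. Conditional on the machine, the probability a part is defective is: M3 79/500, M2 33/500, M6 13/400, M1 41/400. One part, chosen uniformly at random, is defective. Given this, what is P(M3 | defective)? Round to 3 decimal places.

0.605

Unnormalized posteriors (prior × likelihood):
  M3: 0.392 × 0.158 = 0.061936
  M2: 0.086 × 0.066 = 0.005676
  M6: 0.268 × 0.0325 = 0.00871
  M1: 0.254 × 0.1025 = 0.026035
Total = 0.102357.
P(M3 | evidence) = 0.061936 / 0.102357 ≈ 0.605.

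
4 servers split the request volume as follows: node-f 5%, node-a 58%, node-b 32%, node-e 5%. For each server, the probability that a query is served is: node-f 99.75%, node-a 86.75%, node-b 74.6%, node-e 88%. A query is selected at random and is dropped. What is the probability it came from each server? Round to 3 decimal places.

Taking complements, P(dropped | each) = node-f 0.0025, node-a 0.1325, node-b 0.254, node-e 0.12.
By Bayes' rule, posterior ∝ prior × likelihood:
  node-f: 0.05 × 0.0025 = 0.000125
  node-a: 0.58 × 0.1325 = 0.07685
  node-b: 0.32 × 0.254 = 0.08128
  node-e: 0.05 × 0.12 = 0.006
Normalizing constant = 0.164255.
P(node-f | dropped) = 0.000125/0.164255 ≈ 0.001
P(node-a | dropped) = 0.07685/0.164255 ≈ 0.468
P(node-b | dropped) = 0.08128/0.164255 ≈ 0.495
P(node-e | dropped) = 0.006/0.164255 ≈ 0.037

node-f 0.001, node-a 0.468, node-b 0.495, node-e 0.037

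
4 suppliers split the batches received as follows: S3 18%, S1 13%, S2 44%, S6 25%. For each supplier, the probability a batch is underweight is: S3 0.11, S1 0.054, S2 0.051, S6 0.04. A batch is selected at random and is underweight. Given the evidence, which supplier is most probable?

Prior × likelihood for each hypothesis:
  S3: 0.18 × 0.11 = 0.0198
  S1: 0.13 × 0.054 = 0.00702
  S2: 0.44 × 0.051 = 0.02244
  S6: 0.25 × 0.04 = 0.01
Sum = 0.05926.
Largest term belongs to S2, so S2 is most probable.

S2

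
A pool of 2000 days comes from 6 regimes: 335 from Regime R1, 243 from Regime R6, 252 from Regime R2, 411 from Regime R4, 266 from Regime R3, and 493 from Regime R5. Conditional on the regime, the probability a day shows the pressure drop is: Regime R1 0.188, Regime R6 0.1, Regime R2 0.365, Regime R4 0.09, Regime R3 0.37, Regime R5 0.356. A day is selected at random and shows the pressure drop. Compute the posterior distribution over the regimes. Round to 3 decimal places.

By Bayes' rule, posterior ∝ prior × likelihood:
  Regime R1: 0.1675 × 0.188 = 0.03149
  Regime R6: 0.1215 × 0.1 = 0.01215
  Regime R2: 0.126 × 0.365 = 0.04599
  Regime R4: 0.2055 × 0.09 = 0.018495
  Regime R3: 0.133 × 0.37 = 0.04921
  Regime R5: 0.2465 × 0.356 = 0.087754
Normalizing constant = 0.245089.
P(Regime R1 | drop) = 0.03149/0.245089 ≈ 0.128
P(Regime R6 | drop) = 0.01215/0.245089 ≈ 0.050
P(Regime R2 | drop) = 0.04599/0.245089 ≈ 0.188
P(Regime R4 | drop) = 0.018495/0.245089 ≈ 0.075
P(Regime R3 | drop) = 0.04921/0.245089 ≈ 0.201
P(Regime R5 | drop) = 0.087754/0.245089 ≈ 0.358
(Check: 0.128+0.050+0.188+0.075+0.201+0.358 = 1.000.)

Regime R1 0.128, Regime R6 0.050, Regime R2 0.188, Regime R4 0.075, Regime R3 0.201, Regime R5 0.358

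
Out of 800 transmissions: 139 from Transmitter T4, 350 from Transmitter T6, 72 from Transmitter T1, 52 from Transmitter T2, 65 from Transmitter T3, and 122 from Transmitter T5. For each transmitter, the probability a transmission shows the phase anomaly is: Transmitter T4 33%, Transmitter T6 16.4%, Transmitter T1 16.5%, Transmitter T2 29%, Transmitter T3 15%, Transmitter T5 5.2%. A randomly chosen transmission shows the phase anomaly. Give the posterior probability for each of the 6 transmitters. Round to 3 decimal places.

By Bayes' rule, posterior ∝ prior × likelihood:
  Transmitter T4: 0.17375 × 0.33 = 0.0573375
  Transmitter T6: 0.4375 × 0.164 = 0.07175
  Transmitter T1: 0.09 × 0.165 = 0.01485
  Transmitter T2: 0.065 × 0.29 = 0.01885
  Transmitter T3: 0.08125 × 0.15 = 0.0121875
  Transmitter T5: 0.1525 × 0.052 = 0.00793
Sum = 0.182905.
P(Transmitter T4 | anomaly) = 0.0573375/0.182905 ≈ 0.313
P(Transmitter T6 | anomaly) = 0.07175/0.182905 ≈ 0.392
P(Transmitter T1 | anomaly) = 0.01485/0.182905 ≈ 0.081
P(Transmitter T2 | anomaly) = 0.01885/0.182905 ≈ 0.103
P(Transmitter T3 | anomaly) = 0.0121875/0.182905 ≈ 0.067
P(Transmitter T5 | anomaly) = 0.00793/0.182905 ≈ 0.043

Transmitter T4 0.313, Transmitter T6 0.392, Transmitter T1 0.081, Transmitter T2 0.103, Transmitter T3 0.067, Transmitter T5 0.043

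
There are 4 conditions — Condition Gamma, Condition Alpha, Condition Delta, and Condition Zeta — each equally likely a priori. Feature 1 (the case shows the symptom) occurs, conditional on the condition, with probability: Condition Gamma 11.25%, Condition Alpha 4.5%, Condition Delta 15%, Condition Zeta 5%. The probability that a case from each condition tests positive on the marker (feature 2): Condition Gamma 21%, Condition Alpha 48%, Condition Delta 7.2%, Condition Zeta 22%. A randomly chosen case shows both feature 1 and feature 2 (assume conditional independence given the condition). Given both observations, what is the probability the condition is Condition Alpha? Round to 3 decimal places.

0.322

Since the prior is uniform, the posterior is proportional to the likelihood:
  Condition Gamma: 0.1125 × 0.21 = 0.023625
  Condition Alpha: 0.045 × 0.48 = 0.0216
  Condition Delta: 0.15 × 0.072 = 0.0108
  Condition Zeta: 0.05 × 0.22 = 0.011
Normalizing constant = 0.067025.
P(Condition Alpha | evidence) = 0.0216 / 0.067025 ≈ 0.322.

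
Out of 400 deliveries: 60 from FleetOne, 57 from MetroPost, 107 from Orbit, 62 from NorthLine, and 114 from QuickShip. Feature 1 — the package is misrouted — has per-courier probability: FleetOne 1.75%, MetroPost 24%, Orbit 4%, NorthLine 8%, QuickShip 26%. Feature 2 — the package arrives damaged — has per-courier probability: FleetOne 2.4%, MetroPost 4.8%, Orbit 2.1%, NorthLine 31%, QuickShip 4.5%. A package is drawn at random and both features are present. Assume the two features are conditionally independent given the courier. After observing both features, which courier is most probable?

NorthLine

By Bayes' rule, posterior ∝ prior × likelihood:
  FleetOne: 0.15 × 0.0175 × 0.024 = 0.000063
  MetroPost: 0.1425 × 0.24 × 0.048 = 0.0016416
  Orbit: 0.2675 × 0.04 × 0.021 = 0.0002247
  NorthLine: 0.155 × 0.08 × 0.31 = 0.003844
  QuickShip: 0.285 × 0.26 × 0.045 = 0.0033345
Normalizing constant = 0.0091078.
Largest term belongs to NorthLine, so NorthLine is most probable.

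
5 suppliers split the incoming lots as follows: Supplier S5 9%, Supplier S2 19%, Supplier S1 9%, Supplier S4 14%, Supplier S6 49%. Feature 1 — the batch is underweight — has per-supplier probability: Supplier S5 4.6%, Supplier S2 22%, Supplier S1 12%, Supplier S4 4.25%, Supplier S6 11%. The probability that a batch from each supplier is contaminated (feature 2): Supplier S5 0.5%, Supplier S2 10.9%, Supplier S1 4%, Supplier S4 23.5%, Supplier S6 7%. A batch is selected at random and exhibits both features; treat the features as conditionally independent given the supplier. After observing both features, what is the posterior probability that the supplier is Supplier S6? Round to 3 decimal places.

0.371

By Bayes' rule, posterior ∝ prior × likelihood:
  Supplier S5: 0.09 × 0.046 × 0.005 = 0.0000207
  Supplier S2: 0.19 × 0.22 × 0.109 = 0.0045562
  Supplier S1: 0.09 × 0.12 × 0.04 = 0.000432
  Supplier S4: 0.14 × 0.0425 × 0.235 = 0.00139825
  Supplier S6: 0.49 × 0.11 × 0.07 = 0.003773
Normalizing constant = 0.01018015.
P(Supplier S6 | evidence) = 0.003773 / 0.01018015 ≈ 0.371.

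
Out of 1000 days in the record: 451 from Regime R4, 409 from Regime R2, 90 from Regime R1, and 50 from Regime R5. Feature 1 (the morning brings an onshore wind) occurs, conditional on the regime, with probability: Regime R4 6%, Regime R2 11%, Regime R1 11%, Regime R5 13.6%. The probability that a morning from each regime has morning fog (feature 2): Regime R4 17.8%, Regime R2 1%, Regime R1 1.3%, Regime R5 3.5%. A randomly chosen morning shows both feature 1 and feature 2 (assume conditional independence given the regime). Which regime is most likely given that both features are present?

Unnormalized posteriors (prior × likelihood):
  Regime R4: 0.451 × 0.06 × 0.178 = 0.00481668
  Regime R2: 0.409 × 0.11 × 0.01 = 0.0004499
  Regime R1: 0.09 × 0.11 × 0.013 = 0.0001287
  Regime R5: 0.05 × 0.136 × 0.035 = 0.000238
Sum = 0.00563328.
Largest term belongs to Regime R4, so Regime R4 is most probable.

Regime R4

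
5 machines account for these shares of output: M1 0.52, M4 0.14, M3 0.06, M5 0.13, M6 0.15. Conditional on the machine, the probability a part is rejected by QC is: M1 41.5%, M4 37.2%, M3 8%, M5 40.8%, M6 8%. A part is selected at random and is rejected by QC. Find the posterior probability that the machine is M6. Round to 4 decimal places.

0.0355

Prior × likelihood for each hypothesis:
  M1: 0.52 × 0.415 = 0.2158
  M4: 0.14 × 0.372 = 0.05208
  M3: 0.06 × 0.08 = 0.0048
  M5: 0.13 × 0.408 = 0.05304
  M6: 0.15 × 0.08 = 0.012
Sum = 0.33772.
P(M6 | evidence) = 0.012 / 0.33772 ≈ 0.0355.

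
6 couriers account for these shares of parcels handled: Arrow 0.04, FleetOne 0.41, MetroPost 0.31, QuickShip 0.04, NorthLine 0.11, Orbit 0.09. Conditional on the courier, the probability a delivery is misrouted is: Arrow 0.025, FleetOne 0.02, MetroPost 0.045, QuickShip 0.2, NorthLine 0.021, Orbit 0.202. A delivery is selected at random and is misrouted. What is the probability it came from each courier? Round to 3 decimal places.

Arrow 0.019, FleetOne 0.159, MetroPost 0.270, QuickShip 0.155, NorthLine 0.045, Orbit 0.352

Unnormalized posteriors (prior × likelihood):
  Arrow: 0.04 × 0.025 = 0.001
  FleetOne: 0.41 × 0.02 = 0.0082
  MetroPost: 0.31 × 0.045 = 0.01395
  QuickShip: 0.04 × 0.2 = 0.008
  NorthLine: 0.11 × 0.021 = 0.00231
  Orbit: 0.09 × 0.202 = 0.01818
Normalizing constant = 0.05164.
P(Arrow | misrouted) = 0.001/0.05164 ≈ 0.019
P(FleetOne | misrouted) = 0.0082/0.05164 ≈ 0.159
P(MetroPost | misrouted) = 0.01395/0.05164 ≈ 0.270
P(QuickShip | misrouted) = 0.008/0.05164 ≈ 0.155
P(NorthLine | misrouted) = 0.00231/0.05164 ≈ 0.045
P(Orbit | misrouted) = 0.01818/0.05164 ≈ 0.352
(Check: 0.019+0.159+0.270+0.155+0.045+0.352 = 1.000.)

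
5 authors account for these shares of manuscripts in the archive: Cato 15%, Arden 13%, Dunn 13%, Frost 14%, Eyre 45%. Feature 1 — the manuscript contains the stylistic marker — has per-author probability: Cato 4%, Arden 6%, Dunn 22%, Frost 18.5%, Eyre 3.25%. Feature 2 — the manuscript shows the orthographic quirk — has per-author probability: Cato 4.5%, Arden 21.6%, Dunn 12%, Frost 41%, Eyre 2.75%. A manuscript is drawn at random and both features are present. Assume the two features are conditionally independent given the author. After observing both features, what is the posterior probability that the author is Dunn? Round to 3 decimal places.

0.209

Prior × likelihood for each hypothesis:
  Cato: 0.15 × 0.04 × 0.045 = 0.00027
  Arden: 0.13 × 0.06 × 0.216 = 0.0016848
  Dunn: 0.13 × 0.22 × 0.12 = 0.003432
  Frost: 0.14 × 0.185 × 0.41 = 0.010619
  Eyre: 0.45 × 0.0325 × 0.0275 = 0.0004021875
Total = 0.0164079875.
P(Dunn | evidence) = 0.003432 / 0.0164079875 ≈ 0.209.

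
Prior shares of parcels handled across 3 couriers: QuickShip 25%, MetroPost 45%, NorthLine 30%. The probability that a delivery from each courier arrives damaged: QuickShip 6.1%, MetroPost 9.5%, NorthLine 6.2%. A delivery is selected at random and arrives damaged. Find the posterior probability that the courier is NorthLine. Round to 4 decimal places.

Prior × likelihood for each hypothesis:
  QuickShip: 0.25 × 0.061 = 0.01525
  MetroPost: 0.45 × 0.095 = 0.04275
  NorthLine: 0.3 × 0.062 = 0.0186
Sum = 0.0766.
P(NorthLine | evidence) = 0.0186 / 0.0766 ≈ 0.2428.

0.2428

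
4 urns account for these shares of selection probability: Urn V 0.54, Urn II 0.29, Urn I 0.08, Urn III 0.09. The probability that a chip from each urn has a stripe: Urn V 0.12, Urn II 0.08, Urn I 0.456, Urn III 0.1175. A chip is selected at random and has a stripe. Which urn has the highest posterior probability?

Urn V

Unnormalized posteriors (prior × likelihood):
  Urn V: 0.54 × 0.12 = 0.0648
  Urn II: 0.29 × 0.08 = 0.0232
  Urn I: 0.08 × 0.456 = 0.03648
  Urn III: 0.09 × 0.1175 = 0.010575
Total = 0.135055.
Largest term belongs to Urn V, so Urn V is most probable.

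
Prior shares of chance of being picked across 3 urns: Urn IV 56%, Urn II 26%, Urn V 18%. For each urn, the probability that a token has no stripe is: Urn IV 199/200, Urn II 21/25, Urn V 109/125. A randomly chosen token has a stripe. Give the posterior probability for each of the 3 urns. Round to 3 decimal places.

Urn IV 0.042, Urn II 0.617, Urn V 0.342

Taking complements, P(striped | each) = Urn IV 0.005, Urn II 0.16, Urn V 0.128.
Prior × likelihood for each hypothesis:
  Urn IV: 0.56 × 0.005 = 0.0028
  Urn II: 0.26 × 0.16 = 0.0416
  Urn V: 0.18 × 0.128 = 0.02304
Normalizing constant = 0.06744.
P(Urn IV | striped) = 0.0028/0.06744 ≈ 0.042
P(Urn II | striped) = 0.0416/0.06744 ≈ 0.617
P(Urn V | striped) = 0.02304/0.06744 ≈ 0.342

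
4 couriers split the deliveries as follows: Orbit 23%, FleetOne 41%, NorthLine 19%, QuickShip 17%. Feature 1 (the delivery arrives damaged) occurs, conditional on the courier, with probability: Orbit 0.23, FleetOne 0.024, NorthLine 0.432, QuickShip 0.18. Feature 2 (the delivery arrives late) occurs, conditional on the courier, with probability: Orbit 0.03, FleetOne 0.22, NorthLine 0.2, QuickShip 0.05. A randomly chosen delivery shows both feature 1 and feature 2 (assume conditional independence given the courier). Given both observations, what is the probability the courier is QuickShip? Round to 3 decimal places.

Compute prior × likelihood for every hypothesis:
  Orbit: 0.23 × 0.23 × 0.03 = 0.001587
  FleetOne: 0.41 × 0.024 × 0.22 = 0.0021648
  NorthLine: 0.19 × 0.432 × 0.2 = 0.016416
  QuickShip: 0.17 × 0.18 × 0.05 = 0.00153
Sum = 0.0216978.
P(QuickShip | evidence) = 0.00153 / 0.0216978 ≈ 0.071.

0.071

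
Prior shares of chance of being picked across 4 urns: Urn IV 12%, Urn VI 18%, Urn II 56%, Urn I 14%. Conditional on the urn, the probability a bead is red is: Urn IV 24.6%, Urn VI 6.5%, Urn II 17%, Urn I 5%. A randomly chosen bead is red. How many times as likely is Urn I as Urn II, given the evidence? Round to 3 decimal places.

0.074

Prior × likelihood for each hypothesis:
  Urn IV: 0.12 × 0.246 = 0.02952
  Urn VI: 0.18 × 0.065 = 0.0117
  Urn II: 0.56 × 0.17 = 0.0952
  Urn I: 0.14 × 0.05 = 0.007
Sum = 0.14342.
The ratio is 0.007 / 0.0952 (the normalizer cancels) = 0.074.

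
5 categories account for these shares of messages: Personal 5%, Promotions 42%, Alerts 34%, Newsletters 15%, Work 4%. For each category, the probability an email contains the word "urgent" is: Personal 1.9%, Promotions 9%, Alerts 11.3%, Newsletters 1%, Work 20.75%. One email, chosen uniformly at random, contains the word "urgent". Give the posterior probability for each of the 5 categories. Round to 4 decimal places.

Unnormalized posteriors (prior × likelihood):
  Personal: 0.05 × 0.019 = 0.00095
  Promotions: 0.42 × 0.09 = 0.0378
  Alerts: 0.34 × 0.113 = 0.03842
  Newsletters: 0.15 × 0.01 = 0.0015
  Work: 0.04 × 0.2075 = 0.0083
Total = 0.08697.
P(Personal | urgent-flag) = 0.00095/0.08697 ≈ 0.0109
P(Promotions | urgent-flag) = 0.0378/0.08697 ≈ 0.4346
P(Alerts | urgent-flag) = 0.03842/0.08697 ≈ 0.4418
P(Newsletters | urgent-flag) = 0.0015/0.08697 ≈ 0.0172
P(Work | urgent-flag) = 0.0083/0.08697 ≈ 0.0954

Personal 0.0109, Promotions 0.4346, Alerts 0.4418, Newsletters 0.0172, Work 0.0954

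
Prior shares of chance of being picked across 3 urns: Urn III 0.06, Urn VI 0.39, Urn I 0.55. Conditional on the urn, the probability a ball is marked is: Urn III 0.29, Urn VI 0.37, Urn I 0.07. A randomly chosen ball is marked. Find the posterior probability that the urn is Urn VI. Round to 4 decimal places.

Compute prior × likelihood for every hypothesis:
  Urn III: 0.06 × 0.29 = 0.0174
  Urn VI: 0.39 × 0.37 = 0.1443
  Urn I: 0.55 × 0.07 = 0.0385
Sum = 0.2002.
P(Urn VI | evidence) = 0.1443 / 0.2002 ≈ 0.7208.

0.7208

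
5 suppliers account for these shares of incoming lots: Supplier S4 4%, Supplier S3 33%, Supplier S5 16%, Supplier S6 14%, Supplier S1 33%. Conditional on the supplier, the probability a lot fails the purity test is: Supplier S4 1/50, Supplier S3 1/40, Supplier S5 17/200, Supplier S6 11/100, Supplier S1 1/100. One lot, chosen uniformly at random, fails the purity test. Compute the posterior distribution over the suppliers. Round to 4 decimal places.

Unnormalized posteriors (prior × likelihood):
  Supplier S4: 0.04 × 0.02 = 0.0008
  Supplier S3: 0.33 × 0.025 = 0.00825
  Supplier S5: 0.16 × 0.085 = 0.0136
  Supplier S6: 0.14 × 0.11 = 0.0154
  Supplier S1: 0.33 × 0.01 = 0.0033
Sum = 0.04135.
P(Supplier S4 | off-spec) = 0.0008/0.04135 ≈ 0.0193
P(Supplier S3 | off-spec) = 0.00825/0.04135 ≈ 0.1995
P(Supplier S5 | off-spec) = 0.0136/0.04135 ≈ 0.3289
P(Supplier S6 | off-spec) = 0.0154/0.04135 ≈ 0.3724
P(Supplier S1 | off-spec) = 0.0033/0.04135 ≈ 0.0798
(Check: 0.0193+0.1995+0.3289+0.3724+0.0798 = 0.9999.)

Supplier S4 0.0193, Supplier S3 0.1995, Supplier S5 0.3289, Supplier S6 0.3724, Supplier S1 0.0798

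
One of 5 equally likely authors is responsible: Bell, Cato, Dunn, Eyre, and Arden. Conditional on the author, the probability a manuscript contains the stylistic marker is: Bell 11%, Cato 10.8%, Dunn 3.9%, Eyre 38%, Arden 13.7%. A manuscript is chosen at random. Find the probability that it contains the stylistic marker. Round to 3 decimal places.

0.155

With a uniform prior (1/5 each), posterior ∝ likelihood:
  Bell: 0.11
  Cato: 0.108
  Dunn: 0.039
  Eyre: 0.38
  Arden: 0.137
P(marker) = (1/5) × (0.11 + 0.108 + 0.039 + 0.38 + 0.137) = 0.774/5 ≈ 0.155.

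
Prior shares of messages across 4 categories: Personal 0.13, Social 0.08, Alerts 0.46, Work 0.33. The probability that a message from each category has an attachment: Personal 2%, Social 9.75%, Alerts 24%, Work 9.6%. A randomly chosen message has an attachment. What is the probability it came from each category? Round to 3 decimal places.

By Bayes' rule, posterior ∝ prior × likelihood:
  Personal: 0.13 × 0.02 = 0.0026
  Social: 0.08 × 0.0975 = 0.0078
  Alerts: 0.46 × 0.24 = 0.1104
  Work: 0.33 × 0.096 = 0.03168
Total = 0.15248.
P(Personal | attachment) = 0.0026/0.15248 ≈ 0.017
P(Social | attachment) = 0.0078/0.15248 ≈ 0.051
P(Alerts | attachment) = 0.1104/0.15248 ≈ 0.724
P(Work | attachment) = 0.03168/0.15248 ≈ 0.208

Personal 0.017, Social 0.051, Alerts 0.724, Work 0.208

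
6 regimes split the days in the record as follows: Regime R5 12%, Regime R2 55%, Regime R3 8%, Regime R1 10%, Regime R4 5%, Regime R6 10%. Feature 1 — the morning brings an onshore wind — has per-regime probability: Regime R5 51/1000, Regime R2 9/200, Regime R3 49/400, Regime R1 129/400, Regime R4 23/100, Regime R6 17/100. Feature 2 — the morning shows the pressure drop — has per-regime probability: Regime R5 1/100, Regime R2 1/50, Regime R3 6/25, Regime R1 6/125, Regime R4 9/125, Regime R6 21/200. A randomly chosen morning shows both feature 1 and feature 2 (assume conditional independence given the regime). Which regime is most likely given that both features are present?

Regime R3

Compute prior × likelihood for every hypothesis:
  Regime R5: 0.12 × 0.051 × 0.01 = 0.0000612
  Regime R2: 0.55 × 0.045 × 0.02 = 0.000495
  Regime R3: 0.08 × 0.1225 × 0.24 = 0.002352
  Regime R1: 0.1 × 0.3225 × 0.048 = 0.001548
  Regime R4: 0.05 × 0.23 × 0.072 = 0.000828
  Regime R6: 0.1 × 0.17 × 0.105 = 0.001785
Sum = 0.0070692.
Largest term belongs to Regime R3, so Regime R3 is most probable.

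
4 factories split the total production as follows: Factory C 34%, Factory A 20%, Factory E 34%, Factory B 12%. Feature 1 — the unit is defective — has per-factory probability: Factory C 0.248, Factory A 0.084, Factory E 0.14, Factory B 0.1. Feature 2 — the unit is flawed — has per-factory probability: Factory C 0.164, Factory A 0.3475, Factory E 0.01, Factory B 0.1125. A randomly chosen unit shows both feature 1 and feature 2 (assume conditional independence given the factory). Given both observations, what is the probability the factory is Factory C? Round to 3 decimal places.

Compute prior × likelihood for every hypothesis:
  Factory C: 0.34 × 0.248 × 0.164 = 0.01382848
  Factory A: 0.2 × 0.084 × 0.3475 = 0.005838
  Factory E: 0.34 × 0.14 × 0.01 = 0.000476
  Factory B: 0.12 × 0.1 × 0.1125 = 0.00135
Total = 0.02149248.
P(Factory C | evidence) = 0.01382848 / 0.02149248 ≈ 0.643.

0.643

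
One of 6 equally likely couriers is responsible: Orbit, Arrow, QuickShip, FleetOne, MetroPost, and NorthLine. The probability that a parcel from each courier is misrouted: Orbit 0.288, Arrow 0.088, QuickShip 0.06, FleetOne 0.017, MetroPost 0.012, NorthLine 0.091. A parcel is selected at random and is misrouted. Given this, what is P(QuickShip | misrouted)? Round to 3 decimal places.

Since the prior is uniform, the posterior is proportional to the likelihood:
  Orbit: 0.288
  Arrow: 0.088
  QuickShip: 0.06
  FleetOne: 0.017
  MetroPost: 0.012
  NorthLine: 0.091
Normalizing constant = 0.556.
P(QuickShip | evidence) = 0.06 / 0.556 ≈ 0.108.

0.108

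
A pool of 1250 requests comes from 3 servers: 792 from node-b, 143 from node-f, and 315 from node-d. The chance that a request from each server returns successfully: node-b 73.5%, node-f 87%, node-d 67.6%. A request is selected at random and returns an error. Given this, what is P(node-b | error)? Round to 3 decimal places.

0.635

Taking complements, P(error | each) = node-b 0.265, node-f 0.13, node-d 0.324.
By Bayes' rule, posterior ∝ prior × likelihood:
  node-b: 0.6336 × 0.265 = 0.167904
  node-f: 0.1144 × 0.13 = 0.014872
  node-d: 0.252 × 0.324 = 0.081648
Normalizing constant = 0.264424.
P(node-b | evidence) = 0.167904 / 0.264424 ≈ 0.635.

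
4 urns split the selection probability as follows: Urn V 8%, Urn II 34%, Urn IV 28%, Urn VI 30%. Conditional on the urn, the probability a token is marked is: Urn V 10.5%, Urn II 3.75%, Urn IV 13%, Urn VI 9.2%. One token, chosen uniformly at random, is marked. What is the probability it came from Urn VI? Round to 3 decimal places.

Prior × likelihood for each hypothesis:
  Urn V: 0.08 × 0.105 = 0.0084
  Urn II: 0.34 × 0.0375 = 0.01275
  Urn IV: 0.28 × 0.13 = 0.0364
  Urn VI: 0.3 × 0.092 = 0.0276
Sum = 0.08515.
P(Urn VI | evidence) = 0.0276 / 0.08515 ≈ 0.324.

0.324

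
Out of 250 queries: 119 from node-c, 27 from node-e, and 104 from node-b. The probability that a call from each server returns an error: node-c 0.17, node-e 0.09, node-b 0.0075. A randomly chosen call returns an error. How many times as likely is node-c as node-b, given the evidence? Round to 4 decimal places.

Prior × likelihood for each hypothesis:
  node-c: 0.476 × 0.17 = 0.08092
  node-e: 0.108 × 0.09 = 0.00972
  node-b: 0.416 × 0.0075 = 0.00312
Normalizing constant = 0.09376.
The ratio is 0.08092 / 0.00312 (the normalizer cancels) = 25.9359.

25.9359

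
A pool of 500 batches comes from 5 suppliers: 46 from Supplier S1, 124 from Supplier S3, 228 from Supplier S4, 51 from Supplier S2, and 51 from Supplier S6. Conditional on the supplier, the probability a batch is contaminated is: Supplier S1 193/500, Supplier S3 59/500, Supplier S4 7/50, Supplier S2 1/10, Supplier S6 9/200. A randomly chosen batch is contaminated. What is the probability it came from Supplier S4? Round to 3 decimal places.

0.445

By Bayes' rule, posterior ∝ prior × likelihood:
  Supplier S1: 0.092 × 0.386 = 0.035512
  Supplier S3: 0.248 × 0.118 = 0.029264
  Supplier S4: 0.456 × 0.14 = 0.06384
  Supplier S2: 0.102 × 0.1 = 0.0102
  Supplier S6: 0.102 × 0.045 = 0.00459
Sum = 0.143406.
P(Supplier S4 | evidence) = 0.06384 / 0.143406 ≈ 0.445.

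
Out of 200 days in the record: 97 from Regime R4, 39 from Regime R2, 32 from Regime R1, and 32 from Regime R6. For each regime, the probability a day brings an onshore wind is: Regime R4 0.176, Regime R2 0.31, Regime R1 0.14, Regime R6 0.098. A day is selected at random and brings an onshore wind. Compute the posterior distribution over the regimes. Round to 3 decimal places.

Regime R4 0.464, Regime R2 0.329, Regime R1 0.122, Regime R6 0.085

Prior × likelihood for each hypothesis:
  Regime R4: 0.485 × 0.176 = 0.08536
  Regime R2: 0.195 × 0.31 = 0.06045
  Regime R1: 0.16 × 0.14 = 0.0224
  Regime R6: 0.16 × 0.098 = 0.01568
Total = 0.18389.
P(Regime R4 | onshore) = 0.08536/0.18389 ≈ 0.464
P(Regime R2 | onshore) = 0.06045/0.18389 ≈ 0.329
P(Regime R1 | onshore) = 0.0224/0.18389 ≈ 0.122
P(Regime R6 | onshore) = 0.01568/0.18389 ≈ 0.085
(Check: 0.464+0.329+0.122+0.085 = 1.000.)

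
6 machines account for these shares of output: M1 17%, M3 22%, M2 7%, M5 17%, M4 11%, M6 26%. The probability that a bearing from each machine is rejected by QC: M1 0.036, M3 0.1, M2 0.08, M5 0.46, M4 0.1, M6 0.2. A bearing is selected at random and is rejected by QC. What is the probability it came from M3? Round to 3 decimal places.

0.126

By Bayes' rule, posterior ∝ prior × likelihood:
  M1: 0.17 × 0.036 = 0.00612
  M3: 0.22 × 0.1 = 0.022
  M2: 0.07 × 0.08 = 0.0056
  M5: 0.17 × 0.46 = 0.0782
  M4: 0.11 × 0.1 = 0.011
  M6: 0.26 × 0.2 = 0.052
Total = 0.17492.
P(M3 | evidence) = 0.022 / 0.17492 ≈ 0.126.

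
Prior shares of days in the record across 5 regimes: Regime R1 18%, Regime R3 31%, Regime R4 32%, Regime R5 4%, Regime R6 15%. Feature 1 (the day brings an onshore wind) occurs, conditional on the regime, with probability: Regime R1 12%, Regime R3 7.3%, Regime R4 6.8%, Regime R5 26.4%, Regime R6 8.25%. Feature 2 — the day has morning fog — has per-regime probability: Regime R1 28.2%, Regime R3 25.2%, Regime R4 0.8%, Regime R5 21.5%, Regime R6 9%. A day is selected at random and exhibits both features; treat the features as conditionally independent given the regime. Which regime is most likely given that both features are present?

Unnormalized posteriors (prior × likelihood):
  Regime R1: 0.18 × 0.12 × 0.282 = 0.0060912
  Regime R3: 0.31 × 0.073 × 0.252 = 0.00570276
  Regime R4: 0.32 × 0.068 × 0.008 = 0.00017408
  Regime R5: 0.04 × 0.264 × 0.215 = 0.0022704
  Regime R6: 0.15 × 0.0825 × 0.09 = 0.00111375
Total = 0.01535219.
Largest term belongs to Regime R1, so Regime R1 is most probable.

Regime R1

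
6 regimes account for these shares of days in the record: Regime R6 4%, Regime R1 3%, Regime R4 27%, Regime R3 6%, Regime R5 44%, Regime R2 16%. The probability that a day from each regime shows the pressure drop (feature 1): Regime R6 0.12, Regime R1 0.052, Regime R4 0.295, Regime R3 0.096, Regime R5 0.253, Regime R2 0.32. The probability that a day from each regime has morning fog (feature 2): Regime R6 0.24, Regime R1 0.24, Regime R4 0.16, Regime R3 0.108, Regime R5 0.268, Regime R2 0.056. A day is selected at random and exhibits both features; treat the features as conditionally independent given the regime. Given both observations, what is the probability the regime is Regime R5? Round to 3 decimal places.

Unnormalized posteriors (prior × likelihood):
  Regime R6: 0.04 × 0.12 × 0.24 = 0.001152
  Regime R1: 0.03 × 0.052 × 0.24 = 0.0003744
  Regime R4: 0.27 × 0.295 × 0.16 = 0.012744
  Regime R3: 0.06 × 0.096 × 0.108 = 0.00062208
  Regime R5: 0.44 × 0.253 × 0.268 = 0.02983376
  Regime R2: 0.16 × 0.32 × 0.056 = 0.0028672
Normalizing constant = 0.04759344.
P(Regime R5 | evidence) = 0.02983376 / 0.04759344 ≈ 0.627.

0.627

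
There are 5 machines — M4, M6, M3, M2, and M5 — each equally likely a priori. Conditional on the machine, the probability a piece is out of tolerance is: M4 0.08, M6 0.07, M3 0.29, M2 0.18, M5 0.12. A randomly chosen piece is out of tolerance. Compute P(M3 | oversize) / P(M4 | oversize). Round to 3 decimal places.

With a uniform prior (1/5 each), posterior ∝ likelihood:
  M4: 0.08
  M6: 0.07
  M3: 0.29
  M2: 0.18
  M5: 0.12
Sum = 0.74.
The ratio is 0.29 / 0.08 (the normalizer cancels) = 3.625.

3.625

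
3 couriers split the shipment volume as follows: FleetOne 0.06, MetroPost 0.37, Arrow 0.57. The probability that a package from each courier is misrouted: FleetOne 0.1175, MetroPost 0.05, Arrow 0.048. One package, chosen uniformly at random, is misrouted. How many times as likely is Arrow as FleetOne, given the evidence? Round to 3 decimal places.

Compute prior × likelihood for every hypothesis:
  FleetOne: 0.06 × 0.1175 = 0.00705
  MetroPost: 0.37 × 0.05 = 0.0185
  Arrow: 0.57 × 0.048 = 0.02736
Normalizing constant = 0.05291.
The ratio is 0.02736 / 0.00705 (the normalizer cancels) = 3.881.

3.881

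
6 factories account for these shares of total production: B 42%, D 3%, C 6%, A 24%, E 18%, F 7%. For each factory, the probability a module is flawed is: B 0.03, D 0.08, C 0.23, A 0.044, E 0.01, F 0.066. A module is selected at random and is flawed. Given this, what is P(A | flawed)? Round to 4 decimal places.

0.2307

Compute prior × likelihood for every hypothesis:
  B: 0.42 × 0.03 = 0.0126
  D: 0.03 × 0.08 = 0.0024
  C: 0.06 × 0.23 = 0.0138
  A: 0.24 × 0.044 = 0.01056
  E: 0.18 × 0.01 = 0.0018
  F: 0.07 × 0.066 = 0.00462
Total = 0.04578.
P(A | evidence) = 0.01056 / 0.04578 ≈ 0.2307.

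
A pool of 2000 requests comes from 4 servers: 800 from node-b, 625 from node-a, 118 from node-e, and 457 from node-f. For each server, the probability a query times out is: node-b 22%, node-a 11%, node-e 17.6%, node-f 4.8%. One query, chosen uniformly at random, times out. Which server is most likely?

Compute prior × likelihood for every hypothesis:
  node-b: 0.4 × 0.22 = 0.088
  node-a: 0.3125 × 0.11 = 0.034375
  node-e: 0.059 × 0.176 = 0.010384
  node-f: 0.2285 × 0.048 = 0.010968
Sum = 0.143727.
Largest term belongs to node-b, so node-b is most probable.

node-b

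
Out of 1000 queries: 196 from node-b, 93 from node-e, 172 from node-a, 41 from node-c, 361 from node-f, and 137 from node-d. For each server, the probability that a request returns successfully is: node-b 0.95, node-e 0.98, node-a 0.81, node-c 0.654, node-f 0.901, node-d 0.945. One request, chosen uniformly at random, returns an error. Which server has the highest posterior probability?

Taking complements, P(error | each) = node-b 0.05, node-e 0.02, node-a 0.19, node-c 0.346, node-f 0.099, node-d 0.055.
Prior × likelihood for each hypothesis:
  node-b: 0.196 × 0.05 = 0.0098
  node-e: 0.093 × 0.02 = 0.00186
  node-a: 0.172 × 0.19 = 0.03268
  node-c: 0.041 × 0.346 = 0.014186
  node-f: 0.361 × 0.099 = 0.035739
  node-d: 0.137 × 0.055 = 0.007535
Normalizing constant = 0.1018.
Largest term belongs to node-f, so node-f is most probable.

node-f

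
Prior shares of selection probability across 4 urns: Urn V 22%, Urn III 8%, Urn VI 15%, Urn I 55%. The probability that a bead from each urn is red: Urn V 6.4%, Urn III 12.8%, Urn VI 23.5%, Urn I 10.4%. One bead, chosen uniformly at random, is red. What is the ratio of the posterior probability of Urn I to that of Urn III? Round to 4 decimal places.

5.5859

Prior × likelihood for each hypothesis:
  Urn V: 0.22 × 0.064 = 0.01408
  Urn III: 0.08 × 0.128 = 0.01024
  Urn VI: 0.15 × 0.235 = 0.03525
  Urn I: 0.55 × 0.104 = 0.0572
Normalizing constant = 0.11677.
The ratio is 0.0572 / 0.01024 (the normalizer cancels) = 5.5859.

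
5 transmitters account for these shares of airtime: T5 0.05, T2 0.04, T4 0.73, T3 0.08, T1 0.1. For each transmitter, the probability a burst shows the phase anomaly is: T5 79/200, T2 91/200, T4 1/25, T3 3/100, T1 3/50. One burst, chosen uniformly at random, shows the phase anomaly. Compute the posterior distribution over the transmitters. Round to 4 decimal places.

Unnormalized posteriors (prior × likelihood):
  T5: 0.05 × 0.395 = 0.01975
  T2: 0.04 × 0.455 = 0.0182
  T4: 0.73 × 0.04 = 0.0292
  T3: 0.08 × 0.03 = 0.0024
  T1: 0.1 × 0.06 = 0.006
Normalizing constant = 0.07555.
P(T5 | anomaly) = 0.01975/0.07555 ≈ 0.2614
P(T2 | anomaly) = 0.0182/0.07555 ≈ 0.2409
P(T4 | anomaly) = 0.0292/0.07555 ≈ 0.3865
P(T3 | anomaly) = 0.0024/0.07555 ≈ 0.0318
P(T1 | anomaly) = 0.006/0.07555 ≈ 0.0794

T5 0.2614, T2 0.2409, T4 0.3865, T3 0.0318, T1 0.0794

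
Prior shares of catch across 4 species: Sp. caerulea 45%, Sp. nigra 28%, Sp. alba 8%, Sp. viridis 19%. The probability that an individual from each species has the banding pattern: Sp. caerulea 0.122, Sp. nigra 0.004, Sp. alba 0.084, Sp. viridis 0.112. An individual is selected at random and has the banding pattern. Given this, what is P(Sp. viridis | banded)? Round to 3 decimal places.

0.253

Compute prior × likelihood for every hypothesis:
  Sp. caerulea: 0.45 × 0.122 = 0.0549
  Sp. nigra: 0.28 × 0.004 = 0.00112
  Sp. alba: 0.08 × 0.084 = 0.00672
  Sp. viridis: 0.19 × 0.112 = 0.02128
Total = 0.08402.
P(Sp. viridis | evidence) = 0.02128 / 0.08402 ≈ 0.253.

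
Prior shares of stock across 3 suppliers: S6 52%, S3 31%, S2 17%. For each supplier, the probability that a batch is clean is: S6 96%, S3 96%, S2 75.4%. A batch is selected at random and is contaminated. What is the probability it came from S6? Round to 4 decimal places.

0.2773

Taking complements, P(contaminated | each) = S6 0.04, S3 0.04, S2 0.246.
Unnormalized posteriors (prior × likelihood):
  S6: 0.52 × 0.04 = 0.0208
  S3: 0.31 × 0.04 = 0.0124
  S2: 0.17 × 0.246 = 0.04182
Total = 0.07502.
P(S6 | evidence) = 0.0208 / 0.07502 ≈ 0.2773.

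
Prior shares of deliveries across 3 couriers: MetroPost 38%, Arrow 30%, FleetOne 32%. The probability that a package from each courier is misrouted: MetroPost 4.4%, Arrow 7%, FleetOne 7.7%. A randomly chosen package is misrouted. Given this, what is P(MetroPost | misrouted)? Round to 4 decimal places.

Unnormalized posteriors (prior × likelihood):
  MetroPost: 0.38 × 0.044 = 0.01672
  Arrow: 0.3 × 0.07 = 0.021
  FleetOne: 0.32 × 0.077 = 0.02464
Total = 0.06236.
P(MetroPost | evidence) = 0.01672 / 0.06236 ≈ 0.2681.

0.2681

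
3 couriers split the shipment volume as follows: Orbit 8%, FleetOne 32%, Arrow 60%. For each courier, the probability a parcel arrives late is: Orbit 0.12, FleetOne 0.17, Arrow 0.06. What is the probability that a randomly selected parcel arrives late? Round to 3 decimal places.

0.100

Unnormalized posteriors (prior × likelihood):
  Orbit: 0.08 × 0.12 = 0.0096
  FleetOne: 0.32 × 0.17 = 0.0544
  Arrow: 0.6 × 0.06 = 0.036
P(late) = 0.0096 + 0.0544 + 0.036 = 0.1 → 0.100.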